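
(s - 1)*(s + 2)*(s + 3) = s^3 + 4*s^2 + s - 6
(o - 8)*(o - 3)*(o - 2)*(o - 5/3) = o^4 - 44*o^3/3 + 203*o^2/3 - 374*o/3 + 80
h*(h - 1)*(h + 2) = h^3 + h^2 - 2*h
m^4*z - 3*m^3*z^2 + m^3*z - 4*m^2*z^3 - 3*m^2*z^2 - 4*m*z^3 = m*(m - 4*z)*(m + z)*(m*z + z)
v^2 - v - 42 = (v - 7)*(v + 6)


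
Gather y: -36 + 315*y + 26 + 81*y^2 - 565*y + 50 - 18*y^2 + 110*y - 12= 63*y^2 - 140*y + 28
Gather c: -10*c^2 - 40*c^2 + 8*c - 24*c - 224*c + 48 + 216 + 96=-50*c^2 - 240*c + 360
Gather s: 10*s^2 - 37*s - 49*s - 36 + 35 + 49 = 10*s^2 - 86*s + 48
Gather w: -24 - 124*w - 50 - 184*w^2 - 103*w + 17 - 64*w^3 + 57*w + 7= -64*w^3 - 184*w^2 - 170*w - 50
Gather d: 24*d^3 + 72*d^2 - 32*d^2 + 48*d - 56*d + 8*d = 24*d^3 + 40*d^2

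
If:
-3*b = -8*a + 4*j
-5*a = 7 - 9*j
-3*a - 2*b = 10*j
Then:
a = -154/335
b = -644/335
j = 35/67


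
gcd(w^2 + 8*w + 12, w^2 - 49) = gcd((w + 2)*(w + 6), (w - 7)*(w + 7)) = 1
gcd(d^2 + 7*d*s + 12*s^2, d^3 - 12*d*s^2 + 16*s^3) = d + 4*s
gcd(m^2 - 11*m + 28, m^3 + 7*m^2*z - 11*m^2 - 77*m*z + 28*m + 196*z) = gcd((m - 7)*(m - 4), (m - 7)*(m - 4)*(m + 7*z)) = m^2 - 11*m + 28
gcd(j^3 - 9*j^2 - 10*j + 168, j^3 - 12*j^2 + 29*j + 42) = j^2 - 13*j + 42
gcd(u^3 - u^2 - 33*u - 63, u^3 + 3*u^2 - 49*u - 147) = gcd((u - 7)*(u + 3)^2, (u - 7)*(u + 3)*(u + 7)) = u^2 - 4*u - 21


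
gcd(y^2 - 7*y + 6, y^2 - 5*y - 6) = y - 6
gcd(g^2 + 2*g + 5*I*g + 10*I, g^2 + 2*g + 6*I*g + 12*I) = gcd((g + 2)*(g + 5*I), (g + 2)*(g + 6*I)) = g + 2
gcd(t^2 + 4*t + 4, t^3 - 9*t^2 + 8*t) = 1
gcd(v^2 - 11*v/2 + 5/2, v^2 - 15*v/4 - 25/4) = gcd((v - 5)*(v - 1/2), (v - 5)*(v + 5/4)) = v - 5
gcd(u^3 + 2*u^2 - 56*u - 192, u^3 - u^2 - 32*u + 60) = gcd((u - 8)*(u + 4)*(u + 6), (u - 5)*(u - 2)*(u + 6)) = u + 6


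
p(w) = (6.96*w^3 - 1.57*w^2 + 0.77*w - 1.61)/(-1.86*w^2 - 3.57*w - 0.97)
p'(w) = (3.72*w + 3.57)*(6.96*w^3 - 1.57*w^2 + 0.77*w - 1.61)/(-1.86*w^2 - 3.57*w - 0.97)^2 + (20.88*w^2 - 3.14*w + 0.77)/(-1.86*w^2 - 3.57*w - 0.97)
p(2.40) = -4.32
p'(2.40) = -2.94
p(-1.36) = -51.85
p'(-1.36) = 271.65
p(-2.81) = 30.33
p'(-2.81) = 6.10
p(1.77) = -2.55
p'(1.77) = -2.65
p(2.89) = -5.80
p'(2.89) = -3.10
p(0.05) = 1.37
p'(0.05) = -5.02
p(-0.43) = -12.59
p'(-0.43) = -85.12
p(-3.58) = 28.59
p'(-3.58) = -0.08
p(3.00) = -6.14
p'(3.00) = -3.13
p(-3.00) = 29.42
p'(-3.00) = 3.60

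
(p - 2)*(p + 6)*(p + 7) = p^3 + 11*p^2 + 16*p - 84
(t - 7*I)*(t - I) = t^2 - 8*I*t - 7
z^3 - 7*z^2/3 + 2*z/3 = z*(z - 2)*(z - 1/3)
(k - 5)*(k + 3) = k^2 - 2*k - 15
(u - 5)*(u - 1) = u^2 - 6*u + 5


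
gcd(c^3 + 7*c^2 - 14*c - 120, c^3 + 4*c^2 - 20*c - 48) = c^2 + 2*c - 24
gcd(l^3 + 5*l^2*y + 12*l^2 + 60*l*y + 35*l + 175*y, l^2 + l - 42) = l + 7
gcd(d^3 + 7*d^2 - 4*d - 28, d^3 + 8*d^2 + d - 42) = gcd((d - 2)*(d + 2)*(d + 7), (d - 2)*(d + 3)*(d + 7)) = d^2 + 5*d - 14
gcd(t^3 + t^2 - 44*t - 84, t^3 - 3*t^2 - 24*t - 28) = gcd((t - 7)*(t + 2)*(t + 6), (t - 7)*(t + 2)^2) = t^2 - 5*t - 14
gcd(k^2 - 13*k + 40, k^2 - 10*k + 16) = k - 8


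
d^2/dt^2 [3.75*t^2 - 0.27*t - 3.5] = 7.50000000000000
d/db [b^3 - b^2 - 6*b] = 3*b^2 - 2*b - 6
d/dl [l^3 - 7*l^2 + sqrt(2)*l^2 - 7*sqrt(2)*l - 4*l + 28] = 3*l^2 - 14*l + 2*sqrt(2)*l - 7*sqrt(2) - 4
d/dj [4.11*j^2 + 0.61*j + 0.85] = 8.22*j + 0.61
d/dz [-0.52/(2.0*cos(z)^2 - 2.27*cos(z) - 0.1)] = (1.1804 - 2.08*cos(z))*sin(z)/(-2.0*cos(z)^2 + 2.27*cos(z) + 0.1)^2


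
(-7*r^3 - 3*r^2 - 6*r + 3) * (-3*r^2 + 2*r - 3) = 21*r^5 - 5*r^4 + 33*r^3 - 12*r^2 + 24*r - 9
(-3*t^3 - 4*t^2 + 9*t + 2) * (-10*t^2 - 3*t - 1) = 30*t^5 + 49*t^4 - 75*t^3 - 43*t^2 - 15*t - 2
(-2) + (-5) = -7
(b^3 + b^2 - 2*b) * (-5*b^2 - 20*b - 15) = -5*b^5 - 25*b^4 - 25*b^3 + 25*b^2 + 30*b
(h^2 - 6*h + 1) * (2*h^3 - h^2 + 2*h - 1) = 2*h^5 - 13*h^4 + 10*h^3 - 14*h^2 + 8*h - 1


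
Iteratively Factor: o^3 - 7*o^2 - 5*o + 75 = (o + 3)*(o^2 - 10*o + 25) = (o - 5)*(o + 3)*(o - 5)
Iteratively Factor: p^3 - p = (p + 1)*(p^2 - p) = (p - 1)*(p + 1)*(p)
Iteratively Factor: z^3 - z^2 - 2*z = (z - 2)*(z^2 + z) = (z - 2)*(z + 1)*(z)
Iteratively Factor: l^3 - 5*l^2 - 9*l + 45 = (l - 3)*(l^2 - 2*l - 15) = (l - 5)*(l - 3)*(l + 3)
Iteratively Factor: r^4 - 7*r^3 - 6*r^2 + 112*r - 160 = (r - 4)*(r^3 - 3*r^2 - 18*r + 40) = (r - 4)*(r + 4)*(r^2 - 7*r + 10) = (r - 4)*(r - 2)*(r + 4)*(r - 5)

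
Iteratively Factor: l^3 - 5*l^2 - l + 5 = (l - 1)*(l^2 - 4*l - 5) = (l - 1)*(l + 1)*(l - 5)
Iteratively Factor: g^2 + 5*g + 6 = (g + 3)*(g + 2)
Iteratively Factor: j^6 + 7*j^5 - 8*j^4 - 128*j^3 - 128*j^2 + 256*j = (j + 4)*(j^5 + 3*j^4 - 20*j^3 - 48*j^2 + 64*j) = j*(j + 4)*(j^4 + 3*j^3 - 20*j^2 - 48*j + 64) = j*(j + 4)^2*(j^3 - j^2 - 16*j + 16) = j*(j + 4)^3*(j^2 - 5*j + 4) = j*(j - 1)*(j + 4)^3*(j - 4)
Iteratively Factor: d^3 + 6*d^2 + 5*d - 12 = (d + 4)*(d^2 + 2*d - 3) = (d - 1)*(d + 4)*(d + 3)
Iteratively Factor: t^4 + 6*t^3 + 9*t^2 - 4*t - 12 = (t - 1)*(t^3 + 7*t^2 + 16*t + 12) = (t - 1)*(t + 2)*(t^2 + 5*t + 6) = (t - 1)*(t + 2)*(t + 3)*(t + 2)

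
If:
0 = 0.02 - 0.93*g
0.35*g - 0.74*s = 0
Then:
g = 0.02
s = 0.01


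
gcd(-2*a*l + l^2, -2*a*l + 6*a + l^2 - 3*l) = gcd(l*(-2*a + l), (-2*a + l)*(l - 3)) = 2*a - l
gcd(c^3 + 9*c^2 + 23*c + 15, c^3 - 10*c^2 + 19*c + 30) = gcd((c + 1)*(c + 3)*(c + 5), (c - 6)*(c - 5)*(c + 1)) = c + 1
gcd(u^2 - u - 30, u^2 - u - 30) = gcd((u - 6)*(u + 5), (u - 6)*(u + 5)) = u^2 - u - 30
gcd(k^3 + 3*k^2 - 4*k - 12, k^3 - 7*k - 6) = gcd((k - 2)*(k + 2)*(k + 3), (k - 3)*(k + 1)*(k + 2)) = k + 2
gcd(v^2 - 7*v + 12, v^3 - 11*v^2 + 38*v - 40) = v - 4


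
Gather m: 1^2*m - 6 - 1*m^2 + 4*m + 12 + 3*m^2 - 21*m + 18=2*m^2 - 16*m + 24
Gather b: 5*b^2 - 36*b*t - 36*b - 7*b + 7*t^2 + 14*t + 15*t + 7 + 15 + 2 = 5*b^2 + b*(-36*t - 43) + 7*t^2 + 29*t + 24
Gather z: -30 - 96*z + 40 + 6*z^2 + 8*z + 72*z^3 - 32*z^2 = 72*z^3 - 26*z^2 - 88*z + 10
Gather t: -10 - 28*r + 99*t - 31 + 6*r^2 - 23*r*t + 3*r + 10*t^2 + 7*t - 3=6*r^2 - 25*r + 10*t^2 + t*(106 - 23*r) - 44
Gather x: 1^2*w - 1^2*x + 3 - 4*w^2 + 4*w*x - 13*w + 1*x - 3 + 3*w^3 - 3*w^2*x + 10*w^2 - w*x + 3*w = 3*w^3 + 6*w^2 - 9*w + x*(-3*w^2 + 3*w)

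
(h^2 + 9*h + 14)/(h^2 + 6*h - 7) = (h + 2)/(h - 1)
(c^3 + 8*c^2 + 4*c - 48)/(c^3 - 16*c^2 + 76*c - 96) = (c^2 + 10*c + 24)/(c^2 - 14*c + 48)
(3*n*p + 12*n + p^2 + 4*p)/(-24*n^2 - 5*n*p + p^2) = (p + 4)/(-8*n + p)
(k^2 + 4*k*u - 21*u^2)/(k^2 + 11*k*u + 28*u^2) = (k - 3*u)/(k + 4*u)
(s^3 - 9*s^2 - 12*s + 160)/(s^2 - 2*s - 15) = (s^2 - 4*s - 32)/(s + 3)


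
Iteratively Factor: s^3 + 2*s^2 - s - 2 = (s + 1)*(s^2 + s - 2) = (s - 1)*(s + 1)*(s + 2)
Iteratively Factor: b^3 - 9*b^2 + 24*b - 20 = (b - 5)*(b^2 - 4*b + 4) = (b - 5)*(b - 2)*(b - 2)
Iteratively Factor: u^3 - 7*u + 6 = (u - 1)*(u^2 + u - 6) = (u - 2)*(u - 1)*(u + 3)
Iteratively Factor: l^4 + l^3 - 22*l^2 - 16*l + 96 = (l + 4)*(l^3 - 3*l^2 - 10*l + 24) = (l - 4)*(l + 4)*(l^2 + l - 6) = (l - 4)*(l - 2)*(l + 4)*(l + 3)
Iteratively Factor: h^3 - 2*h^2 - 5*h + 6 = (h - 1)*(h^2 - h - 6) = (h - 1)*(h + 2)*(h - 3)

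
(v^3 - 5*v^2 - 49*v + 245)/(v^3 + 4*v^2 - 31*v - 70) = (v - 7)/(v + 2)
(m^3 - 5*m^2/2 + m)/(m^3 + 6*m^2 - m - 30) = m*(2*m - 1)/(2*(m^2 + 8*m + 15))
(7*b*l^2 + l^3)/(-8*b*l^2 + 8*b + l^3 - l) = l^2*(-7*b - l)/(8*b*l^2 - 8*b - l^3 + l)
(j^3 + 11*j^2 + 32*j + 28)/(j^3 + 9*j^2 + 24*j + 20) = (j + 7)/(j + 5)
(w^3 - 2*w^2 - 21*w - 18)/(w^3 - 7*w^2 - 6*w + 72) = (w + 1)/(w - 4)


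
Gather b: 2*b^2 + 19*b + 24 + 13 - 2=2*b^2 + 19*b + 35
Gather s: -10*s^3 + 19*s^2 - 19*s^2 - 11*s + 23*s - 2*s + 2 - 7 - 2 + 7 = -10*s^3 + 10*s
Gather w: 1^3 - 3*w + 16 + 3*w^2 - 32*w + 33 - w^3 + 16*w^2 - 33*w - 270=-w^3 + 19*w^2 - 68*w - 220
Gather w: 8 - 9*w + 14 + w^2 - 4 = w^2 - 9*w + 18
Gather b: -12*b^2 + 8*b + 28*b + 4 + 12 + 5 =-12*b^2 + 36*b + 21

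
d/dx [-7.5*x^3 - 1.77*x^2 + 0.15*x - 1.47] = -22.5*x^2 - 3.54*x + 0.15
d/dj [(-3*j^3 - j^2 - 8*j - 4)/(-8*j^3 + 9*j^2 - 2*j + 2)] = (-35*j^4 - 116*j^3 - 40*j^2 + 68*j - 24)/(64*j^6 - 144*j^5 + 113*j^4 - 68*j^3 + 40*j^2 - 8*j + 4)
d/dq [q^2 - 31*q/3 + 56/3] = 2*q - 31/3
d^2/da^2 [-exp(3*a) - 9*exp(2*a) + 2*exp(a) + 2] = (-9*exp(2*a) - 36*exp(a) + 2)*exp(a)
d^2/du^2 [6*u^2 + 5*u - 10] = 12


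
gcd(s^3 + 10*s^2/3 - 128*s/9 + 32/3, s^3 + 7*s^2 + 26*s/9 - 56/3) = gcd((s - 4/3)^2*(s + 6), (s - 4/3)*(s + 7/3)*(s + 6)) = s^2 + 14*s/3 - 8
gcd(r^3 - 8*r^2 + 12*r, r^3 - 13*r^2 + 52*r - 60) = r^2 - 8*r + 12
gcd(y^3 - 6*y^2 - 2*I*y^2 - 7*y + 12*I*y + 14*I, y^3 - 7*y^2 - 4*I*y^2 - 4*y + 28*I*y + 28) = y^2 + y*(-7 - 2*I) + 14*I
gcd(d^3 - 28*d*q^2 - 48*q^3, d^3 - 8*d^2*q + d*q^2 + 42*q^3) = d + 2*q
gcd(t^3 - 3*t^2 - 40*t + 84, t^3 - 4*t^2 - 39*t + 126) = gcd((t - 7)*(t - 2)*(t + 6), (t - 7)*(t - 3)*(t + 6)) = t^2 - t - 42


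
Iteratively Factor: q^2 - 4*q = (q - 4)*(q)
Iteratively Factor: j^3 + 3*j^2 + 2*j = (j + 2)*(j^2 + j) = (j + 1)*(j + 2)*(j)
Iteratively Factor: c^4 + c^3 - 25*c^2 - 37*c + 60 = (c - 1)*(c^3 + 2*c^2 - 23*c - 60) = (c - 1)*(c + 4)*(c^2 - 2*c - 15) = (c - 1)*(c + 3)*(c + 4)*(c - 5)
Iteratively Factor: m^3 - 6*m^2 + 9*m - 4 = (m - 1)*(m^2 - 5*m + 4) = (m - 4)*(m - 1)*(m - 1)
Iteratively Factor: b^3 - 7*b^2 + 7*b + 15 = (b + 1)*(b^2 - 8*b + 15) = (b - 3)*(b + 1)*(b - 5)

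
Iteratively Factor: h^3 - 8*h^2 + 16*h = (h)*(h^2 - 8*h + 16) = h*(h - 4)*(h - 4)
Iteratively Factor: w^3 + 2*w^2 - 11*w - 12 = (w + 4)*(w^2 - 2*w - 3) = (w - 3)*(w + 4)*(w + 1)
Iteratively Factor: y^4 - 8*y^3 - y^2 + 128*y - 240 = (y - 4)*(y^3 - 4*y^2 - 17*y + 60) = (y - 4)*(y + 4)*(y^2 - 8*y + 15) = (y - 4)*(y - 3)*(y + 4)*(y - 5)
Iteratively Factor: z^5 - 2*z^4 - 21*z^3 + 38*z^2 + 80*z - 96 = (z - 3)*(z^4 + z^3 - 18*z^2 - 16*z + 32) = (z - 3)*(z + 2)*(z^3 - z^2 - 16*z + 16) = (z - 3)*(z + 2)*(z + 4)*(z^2 - 5*z + 4) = (z - 3)*(z - 1)*(z + 2)*(z + 4)*(z - 4)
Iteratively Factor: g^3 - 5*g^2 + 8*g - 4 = (g - 1)*(g^2 - 4*g + 4) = (g - 2)*(g - 1)*(g - 2)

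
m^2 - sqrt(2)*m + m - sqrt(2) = (m + 1)*(m - sqrt(2))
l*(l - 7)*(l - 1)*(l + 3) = l^4 - 5*l^3 - 17*l^2 + 21*l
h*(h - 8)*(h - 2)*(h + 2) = h^4 - 8*h^3 - 4*h^2 + 32*h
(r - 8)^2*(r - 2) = r^3 - 18*r^2 + 96*r - 128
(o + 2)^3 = o^3 + 6*o^2 + 12*o + 8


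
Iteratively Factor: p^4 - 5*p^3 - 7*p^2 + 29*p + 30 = (p + 1)*(p^3 - 6*p^2 - p + 30) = (p - 3)*(p + 1)*(p^2 - 3*p - 10) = (p - 3)*(p + 1)*(p + 2)*(p - 5)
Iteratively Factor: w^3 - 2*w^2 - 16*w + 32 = (w - 4)*(w^2 + 2*w - 8) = (w - 4)*(w + 4)*(w - 2)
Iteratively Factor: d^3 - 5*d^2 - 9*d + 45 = (d - 5)*(d^2 - 9) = (d - 5)*(d + 3)*(d - 3)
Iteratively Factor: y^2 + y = (y)*(y + 1)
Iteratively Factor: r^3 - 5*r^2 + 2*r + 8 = (r - 2)*(r^2 - 3*r - 4) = (r - 2)*(r + 1)*(r - 4)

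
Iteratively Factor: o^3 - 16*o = (o + 4)*(o^2 - 4*o) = (o - 4)*(o + 4)*(o)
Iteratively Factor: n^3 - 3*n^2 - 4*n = (n - 4)*(n^2 + n) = (n - 4)*(n + 1)*(n)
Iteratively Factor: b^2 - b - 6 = (b - 3)*(b + 2)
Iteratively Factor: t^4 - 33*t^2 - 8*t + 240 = (t - 3)*(t^3 + 3*t^2 - 24*t - 80) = (t - 3)*(t + 4)*(t^2 - t - 20) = (t - 3)*(t + 4)^2*(t - 5)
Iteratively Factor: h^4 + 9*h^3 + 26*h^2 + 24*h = (h + 3)*(h^3 + 6*h^2 + 8*h) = (h + 3)*(h + 4)*(h^2 + 2*h) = (h + 2)*(h + 3)*(h + 4)*(h)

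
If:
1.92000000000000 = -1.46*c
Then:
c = -1.32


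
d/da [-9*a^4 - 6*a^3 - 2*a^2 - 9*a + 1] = -36*a^3 - 18*a^2 - 4*a - 9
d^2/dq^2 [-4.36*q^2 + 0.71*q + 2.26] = -8.72000000000000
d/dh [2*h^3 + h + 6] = 6*h^2 + 1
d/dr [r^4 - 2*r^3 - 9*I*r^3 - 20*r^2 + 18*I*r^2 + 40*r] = 4*r^3 + r^2*(-6 - 27*I) + r*(-40 + 36*I) + 40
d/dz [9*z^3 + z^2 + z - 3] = 27*z^2 + 2*z + 1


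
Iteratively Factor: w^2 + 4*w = (w + 4)*(w)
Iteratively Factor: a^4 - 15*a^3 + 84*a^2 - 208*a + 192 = (a - 4)*(a^3 - 11*a^2 + 40*a - 48) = (a - 4)*(a - 3)*(a^2 - 8*a + 16) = (a - 4)^2*(a - 3)*(a - 4)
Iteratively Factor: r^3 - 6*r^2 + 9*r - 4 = (r - 1)*(r^2 - 5*r + 4) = (r - 1)^2*(r - 4)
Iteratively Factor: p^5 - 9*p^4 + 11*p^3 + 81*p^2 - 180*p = (p - 4)*(p^4 - 5*p^3 - 9*p^2 + 45*p) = (p - 4)*(p + 3)*(p^3 - 8*p^2 + 15*p) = p*(p - 4)*(p + 3)*(p^2 - 8*p + 15) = p*(p - 5)*(p - 4)*(p + 3)*(p - 3)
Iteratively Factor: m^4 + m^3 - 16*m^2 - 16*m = (m + 4)*(m^3 - 3*m^2 - 4*m) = (m + 1)*(m + 4)*(m^2 - 4*m) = m*(m + 1)*(m + 4)*(m - 4)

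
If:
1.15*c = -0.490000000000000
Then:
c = -0.43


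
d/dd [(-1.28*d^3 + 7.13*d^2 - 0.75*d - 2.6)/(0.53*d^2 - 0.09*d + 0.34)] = (-0.6784*d^4 + 0.2304*d^3 - 1.5498*d^2 + 7.6044*d - 0.489)/(0.2809*d^4 - 0.0954*d^3 + 0.3685*d^2 - 0.0612*d + 0.1156)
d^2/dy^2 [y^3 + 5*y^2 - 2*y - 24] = 6*y + 10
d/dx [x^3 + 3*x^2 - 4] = 3*x*(x + 2)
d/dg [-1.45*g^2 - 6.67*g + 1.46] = -2.9*g - 6.67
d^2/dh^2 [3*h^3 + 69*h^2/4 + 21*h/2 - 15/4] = 18*h + 69/2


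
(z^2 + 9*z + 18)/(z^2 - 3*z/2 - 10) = 2*(z^2 + 9*z + 18)/(2*z^2 - 3*z - 20)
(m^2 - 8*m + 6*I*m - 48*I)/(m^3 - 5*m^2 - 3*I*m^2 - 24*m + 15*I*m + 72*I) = (m + 6*I)/(m^2 + 3*m*(1 - I) - 9*I)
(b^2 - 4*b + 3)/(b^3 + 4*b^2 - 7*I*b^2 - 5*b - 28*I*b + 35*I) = (b - 3)/(b^2 + b*(5 - 7*I) - 35*I)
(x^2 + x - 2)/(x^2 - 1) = (x + 2)/(x + 1)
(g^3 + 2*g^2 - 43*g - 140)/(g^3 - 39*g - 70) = (g + 4)/(g + 2)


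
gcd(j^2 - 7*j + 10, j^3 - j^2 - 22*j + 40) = j - 2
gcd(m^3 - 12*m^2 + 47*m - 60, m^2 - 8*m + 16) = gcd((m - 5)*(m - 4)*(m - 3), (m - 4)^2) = m - 4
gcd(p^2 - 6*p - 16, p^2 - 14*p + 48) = p - 8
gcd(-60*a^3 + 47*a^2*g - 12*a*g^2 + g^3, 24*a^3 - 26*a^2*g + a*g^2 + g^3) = 4*a - g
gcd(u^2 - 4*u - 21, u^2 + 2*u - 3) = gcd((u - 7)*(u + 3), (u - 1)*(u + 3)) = u + 3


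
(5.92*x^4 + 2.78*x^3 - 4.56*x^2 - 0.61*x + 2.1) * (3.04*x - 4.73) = 17.9968*x^5 - 19.5504*x^4 - 27.0118*x^3 + 19.7144*x^2 + 9.2693*x - 9.933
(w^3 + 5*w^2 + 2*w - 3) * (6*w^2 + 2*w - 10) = 6*w^5 + 32*w^4 + 12*w^3 - 64*w^2 - 26*w + 30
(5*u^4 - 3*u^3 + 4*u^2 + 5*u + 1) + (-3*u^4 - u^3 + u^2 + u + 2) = 2*u^4 - 4*u^3 + 5*u^2 + 6*u + 3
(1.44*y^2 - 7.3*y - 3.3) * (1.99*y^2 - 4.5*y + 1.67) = 2.8656*y^4 - 21.007*y^3 + 28.6878*y^2 + 2.659*y - 5.511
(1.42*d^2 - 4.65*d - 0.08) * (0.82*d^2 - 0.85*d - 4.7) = 1.1644*d^4 - 5.02*d^3 - 2.7871*d^2 + 21.923*d + 0.376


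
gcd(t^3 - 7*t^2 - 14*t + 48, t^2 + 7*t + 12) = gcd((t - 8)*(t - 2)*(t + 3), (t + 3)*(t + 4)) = t + 3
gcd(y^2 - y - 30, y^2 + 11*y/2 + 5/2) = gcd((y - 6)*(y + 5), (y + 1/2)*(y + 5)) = y + 5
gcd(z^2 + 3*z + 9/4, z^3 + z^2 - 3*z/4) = z + 3/2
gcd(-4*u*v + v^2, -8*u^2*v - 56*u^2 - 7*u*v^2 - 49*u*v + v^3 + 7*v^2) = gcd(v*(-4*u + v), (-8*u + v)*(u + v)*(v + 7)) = 1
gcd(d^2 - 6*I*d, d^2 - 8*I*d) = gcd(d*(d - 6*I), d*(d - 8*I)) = d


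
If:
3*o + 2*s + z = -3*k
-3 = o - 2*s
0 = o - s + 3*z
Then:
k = 23*z/3 - 5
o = 3 - 6*z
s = 3 - 3*z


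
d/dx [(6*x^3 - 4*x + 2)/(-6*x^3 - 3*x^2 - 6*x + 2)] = 2*(-9*x^4 - 60*x^3 + 30*x^2 + 6*x + 2)/(36*x^6 + 36*x^5 + 81*x^4 + 12*x^3 + 24*x^2 - 24*x + 4)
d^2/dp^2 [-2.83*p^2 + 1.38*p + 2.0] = -5.66000000000000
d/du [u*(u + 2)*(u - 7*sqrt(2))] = 3*u^2 - 14*sqrt(2)*u + 4*u - 14*sqrt(2)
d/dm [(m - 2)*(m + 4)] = 2*m + 2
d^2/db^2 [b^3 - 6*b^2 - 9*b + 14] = 6*b - 12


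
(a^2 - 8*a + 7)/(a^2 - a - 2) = (-a^2 + 8*a - 7)/(-a^2 + a + 2)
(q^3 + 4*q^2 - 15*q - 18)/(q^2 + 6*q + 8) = (q^3 + 4*q^2 - 15*q - 18)/(q^2 + 6*q + 8)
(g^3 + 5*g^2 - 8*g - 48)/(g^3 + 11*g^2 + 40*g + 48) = (g - 3)/(g + 3)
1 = 1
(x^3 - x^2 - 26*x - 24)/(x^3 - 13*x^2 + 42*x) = (x^2 + 5*x + 4)/(x*(x - 7))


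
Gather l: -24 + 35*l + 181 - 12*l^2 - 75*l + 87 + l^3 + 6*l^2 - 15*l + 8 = l^3 - 6*l^2 - 55*l + 252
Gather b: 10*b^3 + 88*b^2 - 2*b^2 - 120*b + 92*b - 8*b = 10*b^3 + 86*b^2 - 36*b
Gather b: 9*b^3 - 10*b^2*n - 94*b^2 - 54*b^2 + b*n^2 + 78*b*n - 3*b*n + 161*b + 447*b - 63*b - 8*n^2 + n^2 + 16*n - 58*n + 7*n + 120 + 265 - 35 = 9*b^3 + b^2*(-10*n - 148) + b*(n^2 + 75*n + 545) - 7*n^2 - 35*n + 350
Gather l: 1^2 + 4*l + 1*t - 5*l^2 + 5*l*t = -5*l^2 + l*(5*t + 4) + t + 1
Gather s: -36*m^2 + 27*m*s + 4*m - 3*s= -36*m^2 + 4*m + s*(27*m - 3)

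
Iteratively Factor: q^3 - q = (q)*(q^2 - 1) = q*(q + 1)*(q - 1)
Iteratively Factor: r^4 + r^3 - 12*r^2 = (r)*(r^3 + r^2 - 12*r) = r^2*(r^2 + r - 12) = r^2*(r - 3)*(r + 4)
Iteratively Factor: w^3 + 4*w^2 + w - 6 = (w + 2)*(w^2 + 2*w - 3) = (w - 1)*(w + 2)*(w + 3)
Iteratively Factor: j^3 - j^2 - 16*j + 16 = (j - 1)*(j^2 - 16) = (j - 4)*(j - 1)*(j + 4)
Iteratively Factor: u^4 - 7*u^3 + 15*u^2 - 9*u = (u)*(u^3 - 7*u^2 + 15*u - 9) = u*(u - 1)*(u^2 - 6*u + 9) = u*(u - 3)*(u - 1)*(u - 3)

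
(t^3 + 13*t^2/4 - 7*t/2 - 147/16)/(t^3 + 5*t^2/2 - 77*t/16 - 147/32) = 2*(2*t + 3)/(4*t + 3)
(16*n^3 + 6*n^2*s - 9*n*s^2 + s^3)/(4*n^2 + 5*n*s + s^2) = (16*n^2 - 10*n*s + s^2)/(4*n + s)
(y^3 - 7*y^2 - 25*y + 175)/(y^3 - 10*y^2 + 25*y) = (y^2 - 2*y - 35)/(y*(y - 5))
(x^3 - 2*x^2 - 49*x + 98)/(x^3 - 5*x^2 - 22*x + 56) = (x + 7)/(x + 4)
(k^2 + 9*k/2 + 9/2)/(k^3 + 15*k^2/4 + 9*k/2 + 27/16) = 8*(k + 3)/(8*k^2 + 18*k + 9)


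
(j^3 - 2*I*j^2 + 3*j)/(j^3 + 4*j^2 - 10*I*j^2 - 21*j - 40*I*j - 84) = j*(j + I)/(j^2 + j*(4 - 7*I) - 28*I)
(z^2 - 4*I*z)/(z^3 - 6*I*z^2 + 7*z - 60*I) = z/(z^2 - 2*I*z + 15)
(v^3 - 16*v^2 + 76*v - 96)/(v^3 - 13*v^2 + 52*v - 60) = (v - 8)/(v - 5)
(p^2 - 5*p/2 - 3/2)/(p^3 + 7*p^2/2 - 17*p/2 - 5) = (p - 3)/(p^2 + 3*p - 10)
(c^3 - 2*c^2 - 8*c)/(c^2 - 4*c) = c + 2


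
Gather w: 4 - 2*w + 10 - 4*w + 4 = 18 - 6*w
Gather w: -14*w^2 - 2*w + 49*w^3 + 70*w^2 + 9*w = 49*w^3 + 56*w^2 + 7*w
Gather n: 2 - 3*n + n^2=n^2 - 3*n + 2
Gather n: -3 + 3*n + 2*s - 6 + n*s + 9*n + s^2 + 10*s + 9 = n*(s + 12) + s^2 + 12*s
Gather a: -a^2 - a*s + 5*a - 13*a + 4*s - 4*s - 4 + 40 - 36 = -a^2 + a*(-s - 8)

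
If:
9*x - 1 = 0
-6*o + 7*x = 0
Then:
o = 7/54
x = 1/9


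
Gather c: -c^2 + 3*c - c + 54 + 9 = -c^2 + 2*c + 63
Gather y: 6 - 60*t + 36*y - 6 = -60*t + 36*y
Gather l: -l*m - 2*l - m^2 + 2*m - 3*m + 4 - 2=l*(-m - 2) - m^2 - m + 2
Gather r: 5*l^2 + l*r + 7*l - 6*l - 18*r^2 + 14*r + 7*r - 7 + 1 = 5*l^2 + l - 18*r^2 + r*(l + 21) - 6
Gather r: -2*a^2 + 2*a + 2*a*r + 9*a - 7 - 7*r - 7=-2*a^2 + 11*a + r*(2*a - 7) - 14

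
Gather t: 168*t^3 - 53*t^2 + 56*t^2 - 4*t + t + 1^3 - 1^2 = 168*t^3 + 3*t^2 - 3*t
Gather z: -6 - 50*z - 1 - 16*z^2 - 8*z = -16*z^2 - 58*z - 7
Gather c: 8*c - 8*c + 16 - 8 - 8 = 0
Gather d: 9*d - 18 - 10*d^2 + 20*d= -10*d^2 + 29*d - 18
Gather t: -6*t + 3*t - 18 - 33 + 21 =-3*t - 30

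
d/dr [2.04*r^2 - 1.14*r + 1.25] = 4.08*r - 1.14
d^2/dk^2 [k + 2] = 0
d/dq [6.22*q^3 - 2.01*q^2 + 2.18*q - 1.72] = 18.66*q^2 - 4.02*q + 2.18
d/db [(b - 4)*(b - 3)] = 2*b - 7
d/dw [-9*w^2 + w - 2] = 1 - 18*w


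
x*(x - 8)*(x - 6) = x^3 - 14*x^2 + 48*x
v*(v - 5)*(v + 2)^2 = v^4 - v^3 - 16*v^2 - 20*v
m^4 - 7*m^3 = m^3*(m - 7)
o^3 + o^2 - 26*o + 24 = (o - 4)*(o - 1)*(o + 6)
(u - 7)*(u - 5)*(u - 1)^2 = u^4 - 14*u^3 + 60*u^2 - 82*u + 35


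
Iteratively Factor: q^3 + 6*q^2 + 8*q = (q)*(q^2 + 6*q + 8) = q*(q + 4)*(q + 2)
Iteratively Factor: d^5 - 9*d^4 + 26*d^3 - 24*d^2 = (d)*(d^4 - 9*d^3 + 26*d^2 - 24*d) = d*(d - 2)*(d^3 - 7*d^2 + 12*d) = d*(d - 3)*(d - 2)*(d^2 - 4*d) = d*(d - 4)*(d - 3)*(d - 2)*(d)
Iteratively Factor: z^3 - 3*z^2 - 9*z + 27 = (z - 3)*(z^2 - 9) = (z - 3)^2*(z + 3)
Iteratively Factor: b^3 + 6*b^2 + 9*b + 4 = (b + 1)*(b^2 + 5*b + 4) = (b + 1)^2*(b + 4)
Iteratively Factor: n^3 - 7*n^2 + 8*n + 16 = (n + 1)*(n^2 - 8*n + 16) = (n - 4)*(n + 1)*(n - 4)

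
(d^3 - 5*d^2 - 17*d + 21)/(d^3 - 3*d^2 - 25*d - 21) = (d - 1)/(d + 1)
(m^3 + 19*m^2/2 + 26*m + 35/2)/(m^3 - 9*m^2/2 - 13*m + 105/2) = (m^2 + 6*m + 5)/(m^2 - 8*m + 15)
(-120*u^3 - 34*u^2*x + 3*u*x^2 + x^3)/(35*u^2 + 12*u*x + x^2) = (-24*u^2 - 2*u*x + x^2)/(7*u + x)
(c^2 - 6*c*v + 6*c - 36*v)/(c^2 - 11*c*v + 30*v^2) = (-c - 6)/(-c + 5*v)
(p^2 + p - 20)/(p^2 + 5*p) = (p - 4)/p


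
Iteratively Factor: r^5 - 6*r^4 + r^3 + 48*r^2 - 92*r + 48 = (r - 4)*(r^4 - 2*r^3 - 7*r^2 + 20*r - 12) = (r - 4)*(r - 1)*(r^3 - r^2 - 8*r + 12) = (r - 4)*(r - 1)*(r + 3)*(r^2 - 4*r + 4) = (r - 4)*(r - 2)*(r - 1)*(r + 3)*(r - 2)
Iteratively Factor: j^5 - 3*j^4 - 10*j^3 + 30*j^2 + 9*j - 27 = (j + 1)*(j^4 - 4*j^3 - 6*j^2 + 36*j - 27) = (j + 1)*(j + 3)*(j^3 - 7*j^2 + 15*j - 9) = (j - 3)*(j + 1)*(j + 3)*(j^2 - 4*j + 3) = (j - 3)^2*(j + 1)*(j + 3)*(j - 1)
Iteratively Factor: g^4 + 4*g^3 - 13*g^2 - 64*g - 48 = (g - 4)*(g^3 + 8*g^2 + 19*g + 12) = (g - 4)*(g + 3)*(g^2 + 5*g + 4) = (g - 4)*(g + 3)*(g + 4)*(g + 1)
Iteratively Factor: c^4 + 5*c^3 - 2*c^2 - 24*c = (c + 3)*(c^3 + 2*c^2 - 8*c) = (c + 3)*(c + 4)*(c^2 - 2*c) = (c - 2)*(c + 3)*(c + 4)*(c)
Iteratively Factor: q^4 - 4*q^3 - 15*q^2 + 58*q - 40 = (q - 5)*(q^3 + q^2 - 10*q + 8) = (q - 5)*(q - 2)*(q^2 + 3*q - 4) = (q - 5)*(q - 2)*(q + 4)*(q - 1)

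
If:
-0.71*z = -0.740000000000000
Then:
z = 1.04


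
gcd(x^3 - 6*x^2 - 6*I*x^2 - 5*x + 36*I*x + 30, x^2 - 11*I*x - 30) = x - 5*I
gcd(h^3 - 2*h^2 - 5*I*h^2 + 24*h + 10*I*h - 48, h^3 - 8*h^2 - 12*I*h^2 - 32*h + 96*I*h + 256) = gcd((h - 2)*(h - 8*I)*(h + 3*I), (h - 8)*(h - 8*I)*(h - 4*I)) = h - 8*I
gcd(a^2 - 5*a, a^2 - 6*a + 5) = a - 5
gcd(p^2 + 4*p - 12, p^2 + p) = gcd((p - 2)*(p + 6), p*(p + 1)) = 1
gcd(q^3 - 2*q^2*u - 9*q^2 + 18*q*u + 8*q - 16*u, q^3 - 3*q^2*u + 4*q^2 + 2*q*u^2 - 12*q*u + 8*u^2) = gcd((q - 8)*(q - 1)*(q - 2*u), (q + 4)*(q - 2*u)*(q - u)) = q - 2*u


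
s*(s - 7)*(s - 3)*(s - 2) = s^4 - 12*s^3 + 41*s^2 - 42*s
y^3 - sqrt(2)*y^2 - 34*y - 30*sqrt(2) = (y - 5*sqrt(2))*(y + sqrt(2))*(y + 3*sqrt(2))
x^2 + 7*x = x*(x + 7)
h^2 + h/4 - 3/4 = (h - 3/4)*(h + 1)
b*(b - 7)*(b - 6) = b^3 - 13*b^2 + 42*b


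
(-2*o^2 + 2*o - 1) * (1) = -2*o^2 + 2*o - 1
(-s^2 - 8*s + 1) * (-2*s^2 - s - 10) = 2*s^4 + 17*s^3 + 16*s^2 + 79*s - 10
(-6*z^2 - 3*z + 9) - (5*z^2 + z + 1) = -11*z^2 - 4*z + 8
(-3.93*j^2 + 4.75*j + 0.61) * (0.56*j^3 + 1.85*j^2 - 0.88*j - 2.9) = -2.2008*j^5 - 4.6105*j^4 + 12.5875*j^3 + 8.3455*j^2 - 14.3118*j - 1.769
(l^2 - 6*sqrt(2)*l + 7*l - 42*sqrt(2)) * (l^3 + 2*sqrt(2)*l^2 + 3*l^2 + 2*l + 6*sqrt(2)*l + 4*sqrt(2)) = l^5 - 4*sqrt(2)*l^4 + 10*l^4 - 40*sqrt(2)*l^3 - l^3 - 226*l^2 - 92*sqrt(2)*l^2 - 552*l - 56*sqrt(2)*l - 336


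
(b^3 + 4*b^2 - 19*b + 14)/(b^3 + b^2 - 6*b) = (b^2 + 6*b - 7)/(b*(b + 3))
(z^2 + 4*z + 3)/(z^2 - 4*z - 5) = (z + 3)/(z - 5)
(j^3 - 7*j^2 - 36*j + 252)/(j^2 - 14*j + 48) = (j^2 - j - 42)/(j - 8)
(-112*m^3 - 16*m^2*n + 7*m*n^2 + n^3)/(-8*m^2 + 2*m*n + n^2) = (28*m^2 - 3*m*n - n^2)/(2*m - n)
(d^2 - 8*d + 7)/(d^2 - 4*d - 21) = (d - 1)/(d + 3)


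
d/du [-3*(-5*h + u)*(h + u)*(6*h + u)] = 87*h^2 - 12*h*u - 9*u^2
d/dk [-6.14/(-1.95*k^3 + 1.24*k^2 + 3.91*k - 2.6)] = (-35.919*k^2 + 15.2272*k + 24.0074)/(1.95*k^3 - 1.24*k^2 - 3.91*k + 2.6)^2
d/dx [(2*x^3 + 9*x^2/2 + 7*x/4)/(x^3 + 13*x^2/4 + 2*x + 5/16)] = 4*(32*x^2 + 40*x + 35)/(64*x^4 + 352*x^3 + 564*x^2 + 220*x + 25)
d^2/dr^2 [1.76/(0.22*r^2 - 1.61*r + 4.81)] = (-0.170368*r^2 + 1.246784*r + 1.76*(0.44*r - 1.61)*(0.88*r - 3.22) - 3.724864)/(0.22*r^2 - 1.61*r + 4.81)^3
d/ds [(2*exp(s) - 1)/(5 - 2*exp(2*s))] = (4*exp(2*s) - 4*exp(s) + 10)*exp(s)/(4*exp(4*s) - 20*exp(2*s) + 25)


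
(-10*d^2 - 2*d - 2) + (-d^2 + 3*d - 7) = -11*d^2 + d - 9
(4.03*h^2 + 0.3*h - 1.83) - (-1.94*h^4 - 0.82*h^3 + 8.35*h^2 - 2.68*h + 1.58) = 1.94*h^4 + 0.82*h^3 - 4.32*h^2 + 2.98*h - 3.41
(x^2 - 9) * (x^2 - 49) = x^4 - 58*x^2 + 441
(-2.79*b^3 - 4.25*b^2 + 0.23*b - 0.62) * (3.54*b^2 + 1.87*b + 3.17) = -9.8766*b^5 - 20.2623*b^4 - 15.9776*b^3 - 15.2372*b^2 - 0.4303*b - 1.9654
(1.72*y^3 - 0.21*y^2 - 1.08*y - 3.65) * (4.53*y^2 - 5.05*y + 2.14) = 7.7916*y^5 - 9.6373*y^4 - 0.1511*y^3 - 11.5299*y^2 + 16.1213*y - 7.811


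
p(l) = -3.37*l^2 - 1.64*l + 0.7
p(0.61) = -1.55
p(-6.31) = -123.13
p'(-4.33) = 27.54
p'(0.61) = -5.75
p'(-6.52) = 42.30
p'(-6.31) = 40.89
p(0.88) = -3.35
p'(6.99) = -48.75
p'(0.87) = -7.50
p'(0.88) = -7.57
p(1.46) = -8.88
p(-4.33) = -55.38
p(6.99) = -175.42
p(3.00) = -34.55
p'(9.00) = -62.30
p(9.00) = -287.03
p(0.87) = -3.28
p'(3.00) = -21.86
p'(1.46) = -11.48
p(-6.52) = -131.87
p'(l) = -6.74*l - 1.64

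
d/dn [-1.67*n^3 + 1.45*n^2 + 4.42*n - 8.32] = -5.01*n^2 + 2.9*n + 4.42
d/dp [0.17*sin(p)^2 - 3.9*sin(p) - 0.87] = (0.34*sin(p) - 3.9)*cos(p)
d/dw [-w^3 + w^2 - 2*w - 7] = -3*w^2 + 2*w - 2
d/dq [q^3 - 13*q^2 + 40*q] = 3*q^2 - 26*q + 40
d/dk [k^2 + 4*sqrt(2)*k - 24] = 2*k + 4*sqrt(2)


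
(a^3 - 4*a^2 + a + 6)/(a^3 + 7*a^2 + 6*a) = (a^2 - 5*a + 6)/(a*(a + 6))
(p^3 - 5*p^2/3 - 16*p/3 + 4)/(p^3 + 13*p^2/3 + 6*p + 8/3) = (3*p^2 - 11*p + 6)/(3*p^2 + 7*p + 4)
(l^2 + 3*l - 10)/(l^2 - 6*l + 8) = (l + 5)/(l - 4)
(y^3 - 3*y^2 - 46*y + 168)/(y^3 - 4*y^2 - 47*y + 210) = (y - 4)/(y - 5)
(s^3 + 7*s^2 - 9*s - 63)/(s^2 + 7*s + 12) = (s^2 + 4*s - 21)/(s + 4)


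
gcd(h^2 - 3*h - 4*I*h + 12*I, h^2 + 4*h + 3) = 1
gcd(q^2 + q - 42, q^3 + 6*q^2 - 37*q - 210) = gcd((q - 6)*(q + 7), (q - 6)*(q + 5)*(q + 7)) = q^2 + q - 42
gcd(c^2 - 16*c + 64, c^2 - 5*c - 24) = c - 8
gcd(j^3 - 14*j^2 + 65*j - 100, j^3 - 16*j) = j - 4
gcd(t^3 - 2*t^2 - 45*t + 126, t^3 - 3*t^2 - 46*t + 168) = t^2 + t - 42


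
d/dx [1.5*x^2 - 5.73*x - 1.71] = 3.0*x - 5.73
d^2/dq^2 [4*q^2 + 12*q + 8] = 8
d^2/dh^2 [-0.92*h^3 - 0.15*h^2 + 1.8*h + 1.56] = -5.52*h - 0.3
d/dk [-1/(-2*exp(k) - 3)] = -2*exp(k)/(2*exp(k) + 3)^2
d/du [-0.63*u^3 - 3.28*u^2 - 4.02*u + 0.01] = -1.89*u^2 - 6.56*u - 4.02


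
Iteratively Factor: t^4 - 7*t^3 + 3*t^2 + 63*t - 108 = (t - 4)*(t^3 - 3*t^2 - 9*t + 27) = (t - 4)*(t + 3)*(t^2 - 6*t + 9) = (t - 4)*(t - 3)*(t + 3)*(t - 3)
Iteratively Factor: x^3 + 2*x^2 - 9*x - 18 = (x - 3)*(x^2 + 5*x + 6) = (x - 3)*(x + 3)*(x + 2)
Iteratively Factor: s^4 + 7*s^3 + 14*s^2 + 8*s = (s + 1)*(s^3 + 6*s^2 + 8*s) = (s + 1)*(s + 2)*(s^2 + 4*s) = (s + 1)*(s + 2)*(s + 4)*(s)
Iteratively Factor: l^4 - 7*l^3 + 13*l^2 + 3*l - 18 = (l + 1)*(l^3 - 8*l^2 + 21*l - 18) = (l - 3)*(l + 1)*(l^2 - 5*l + 6) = (l - 3)*(l - 2)*(l + 1)*(l - 3)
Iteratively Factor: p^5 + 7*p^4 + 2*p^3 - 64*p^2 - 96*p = (p)*(p^4 + 7*p^3 + 2*p^2 - 64*p - 96) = p*(p - 3)*(p^3 + 10*p^2 + 32*p + 32) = p*(p - 3)*(p + 2)*(p^2 + 8*p + 16) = p*(p - 3)*(p + 2)*(p + 4)*(p + 4)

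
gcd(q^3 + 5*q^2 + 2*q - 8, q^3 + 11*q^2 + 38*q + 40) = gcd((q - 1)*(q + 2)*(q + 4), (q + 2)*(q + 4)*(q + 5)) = q^2 + 6*q + 8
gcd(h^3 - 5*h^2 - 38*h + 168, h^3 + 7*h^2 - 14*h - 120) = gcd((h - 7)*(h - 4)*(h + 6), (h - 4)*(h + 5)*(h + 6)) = h^2 + 2*h - 24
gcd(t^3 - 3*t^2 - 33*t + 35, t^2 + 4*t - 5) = t^2 + 4*t - 5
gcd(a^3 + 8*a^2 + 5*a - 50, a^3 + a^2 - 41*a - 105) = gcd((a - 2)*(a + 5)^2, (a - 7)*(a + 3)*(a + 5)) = a + 5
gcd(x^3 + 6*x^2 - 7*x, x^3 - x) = x^2 - x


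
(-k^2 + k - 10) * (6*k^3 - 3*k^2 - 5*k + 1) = -6*k^5 + 9*k^4 - 58*k^3 + 24*k^2 + 51*k - 10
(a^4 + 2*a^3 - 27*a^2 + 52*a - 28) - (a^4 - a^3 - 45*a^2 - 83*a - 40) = 3*a^3 + 18*a^2 + 135*a + 12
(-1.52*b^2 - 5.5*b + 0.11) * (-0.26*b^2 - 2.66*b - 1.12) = 0.3952*b^4 + 5.4732*b^3 + 16.3038*b^2 + 5.8674*b - 0.1232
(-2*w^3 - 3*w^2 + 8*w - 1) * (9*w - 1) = -18*w^4 - 25*w^3 + 75*w^2 - 17*w + 1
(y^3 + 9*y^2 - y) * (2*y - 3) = 2*y^4 + 15*y^3 - 29*y^2 + 3*y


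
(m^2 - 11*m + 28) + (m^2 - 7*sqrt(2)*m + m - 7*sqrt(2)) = 2*m^2 - 10*m - 7*sqrt(2)*m - 7*sqrt(2) + 28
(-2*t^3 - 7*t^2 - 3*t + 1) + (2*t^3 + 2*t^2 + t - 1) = -5*t^2 - 2*t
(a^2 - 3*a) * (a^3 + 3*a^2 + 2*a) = a^5 - 7*a^3 - 6*a^2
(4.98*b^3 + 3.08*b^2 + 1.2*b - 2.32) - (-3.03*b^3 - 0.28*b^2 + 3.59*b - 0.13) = 8.01*b^3 + 3.36*b^2 - 2.39*b - 2.19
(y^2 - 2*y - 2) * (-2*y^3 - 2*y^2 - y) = -2*y^5 + 2*y^4 + 7*y^3 + 6*y^2 + 2*y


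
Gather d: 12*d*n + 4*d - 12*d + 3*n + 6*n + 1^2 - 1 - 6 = d*(12*n - 8) + 9*n - 6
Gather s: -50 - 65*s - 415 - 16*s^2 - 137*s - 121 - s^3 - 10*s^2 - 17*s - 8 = -s^3 - 26*s^2 - 219*s - 594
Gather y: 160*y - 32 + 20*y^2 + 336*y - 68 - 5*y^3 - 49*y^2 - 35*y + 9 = -5*y^3 - 29*y^2 + 461*y - 91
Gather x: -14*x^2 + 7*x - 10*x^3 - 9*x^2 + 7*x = -10*x^3 - 23*x^2 + 14*x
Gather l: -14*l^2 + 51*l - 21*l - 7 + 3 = -14*l^2 + 30*l - 4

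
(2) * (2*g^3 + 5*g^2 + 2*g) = 4*g^3 + 10*g^2 + 4*g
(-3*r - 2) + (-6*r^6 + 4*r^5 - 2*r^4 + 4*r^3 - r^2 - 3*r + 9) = -6*r^6 + 4*r^5 - 2*r^4 + 4*r^3 - r^2 - 6*r + 7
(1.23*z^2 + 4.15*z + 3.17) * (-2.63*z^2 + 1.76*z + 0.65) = -3.2349*z^4 - 8.7497*z^3 - 0.233599999999999*z^2 + 8.2767*z + 2.0605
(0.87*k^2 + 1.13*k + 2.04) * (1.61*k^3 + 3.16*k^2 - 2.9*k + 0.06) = 1.4007*k^5 + 4.5685*k^4 + 4.3322*k^3 + 3.2216*k^2 - 5.8482*k + 0.1224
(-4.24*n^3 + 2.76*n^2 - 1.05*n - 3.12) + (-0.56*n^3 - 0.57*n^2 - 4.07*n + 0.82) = -4.8*n^3 + 2.19*n^2 - 5.12*n - 2.3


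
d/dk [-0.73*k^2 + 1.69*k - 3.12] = 1.69 - 1.46*k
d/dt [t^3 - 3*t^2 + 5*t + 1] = 3*t^2 - 6*t + 5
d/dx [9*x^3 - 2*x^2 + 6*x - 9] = 27*x^2 - 4*x + 6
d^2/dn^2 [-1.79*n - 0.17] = 0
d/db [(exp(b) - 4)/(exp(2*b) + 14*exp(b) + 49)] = (15 - exp(b))*exp(b)/(exp(3*b) + 21*exp(2*b) + 147*exp(b) + 343)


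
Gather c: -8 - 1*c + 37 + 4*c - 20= 3*c + 9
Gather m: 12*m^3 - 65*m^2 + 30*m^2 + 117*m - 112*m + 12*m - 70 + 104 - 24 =12*m^3 - 35*m^2 + 17*m + 10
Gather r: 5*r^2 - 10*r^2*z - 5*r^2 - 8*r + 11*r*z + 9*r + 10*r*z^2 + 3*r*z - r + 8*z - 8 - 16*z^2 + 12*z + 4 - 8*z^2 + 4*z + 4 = -10*r^2*z + r*(10*z^2 + 14*z) - 24*z^2 + 24*z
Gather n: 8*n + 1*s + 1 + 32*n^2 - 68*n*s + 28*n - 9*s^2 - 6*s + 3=32*n^2 + n*(36 - 68*s) - 9*s^2 - 5*s + 4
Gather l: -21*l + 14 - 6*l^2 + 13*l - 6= -6*l^2 - 8*l + 8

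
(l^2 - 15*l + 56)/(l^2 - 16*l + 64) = (l - 7)/(l - 8)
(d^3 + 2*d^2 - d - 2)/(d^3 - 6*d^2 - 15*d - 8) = (d^2 + d - 2)/(d^2 - 7*d - 8)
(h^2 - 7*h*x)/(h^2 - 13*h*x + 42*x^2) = h/(h - 6*x)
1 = 1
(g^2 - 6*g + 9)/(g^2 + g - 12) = (g - 3)/(g + 4)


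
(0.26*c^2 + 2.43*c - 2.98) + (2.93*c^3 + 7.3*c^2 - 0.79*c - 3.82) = 2.93*c^3 + 7.56*c^2 + 1.64*c - 6.8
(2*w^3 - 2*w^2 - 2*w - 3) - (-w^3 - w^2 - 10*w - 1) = 3*w^3 - w^2 + 8*w - 2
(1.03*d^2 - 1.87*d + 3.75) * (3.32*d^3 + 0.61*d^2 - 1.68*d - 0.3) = 3.4196*d^5 - 5.5801*d^4 + 9.5789*d^3 + 5.1201*d^2 - 5.739*d - 1.125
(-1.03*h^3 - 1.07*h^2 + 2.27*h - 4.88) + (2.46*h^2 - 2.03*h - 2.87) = -1.03*h^3 + 1.39*h^2 + 0.24*h - 7.75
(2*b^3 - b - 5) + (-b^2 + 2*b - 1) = 2*b^3 - b^2 + b - 6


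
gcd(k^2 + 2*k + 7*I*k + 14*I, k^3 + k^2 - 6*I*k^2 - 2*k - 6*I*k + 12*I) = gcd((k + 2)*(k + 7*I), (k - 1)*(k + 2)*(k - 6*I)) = k + 2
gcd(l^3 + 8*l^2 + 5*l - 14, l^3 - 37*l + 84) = l + 7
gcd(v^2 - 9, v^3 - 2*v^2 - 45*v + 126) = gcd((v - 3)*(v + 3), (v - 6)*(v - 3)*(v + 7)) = v - 3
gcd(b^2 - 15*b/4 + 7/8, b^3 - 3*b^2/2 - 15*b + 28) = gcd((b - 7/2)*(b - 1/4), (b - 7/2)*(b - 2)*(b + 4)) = b - 7/2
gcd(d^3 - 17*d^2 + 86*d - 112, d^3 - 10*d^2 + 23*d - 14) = d^2 - 9*d + 14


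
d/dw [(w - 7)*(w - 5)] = 2*w - 12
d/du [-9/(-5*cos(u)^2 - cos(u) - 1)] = 9*(10*cos(u) + 1)*sin(u)/(5*cos(u)^2 + cos(u) + 1)^2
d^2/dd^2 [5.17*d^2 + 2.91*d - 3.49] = 10.3400000000000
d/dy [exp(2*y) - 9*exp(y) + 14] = (2*exp(y) - 9)*exp(y)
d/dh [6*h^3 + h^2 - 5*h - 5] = 18*h^2 + 2*h - 5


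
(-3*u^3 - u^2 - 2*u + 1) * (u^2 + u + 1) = -3*u^5 - 4*u^4 - 6*u^3 - 2*u^2 - u + 1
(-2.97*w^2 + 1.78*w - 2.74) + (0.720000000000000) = -2.97*w^2 + 1.78*w - 2.02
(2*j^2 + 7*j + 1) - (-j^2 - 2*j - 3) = 3*j^2 + 9*j + 4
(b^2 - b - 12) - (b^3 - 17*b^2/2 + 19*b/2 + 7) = -b^3 + 19*b^2/2 - 21*b/2 - 19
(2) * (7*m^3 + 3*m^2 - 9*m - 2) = 14*m^3 + 6*m^2 - 18*m - 4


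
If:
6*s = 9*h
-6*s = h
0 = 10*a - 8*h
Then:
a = 0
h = 0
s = 0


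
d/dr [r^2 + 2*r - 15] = 2*r + 2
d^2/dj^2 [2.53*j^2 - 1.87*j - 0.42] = 5.06000000000000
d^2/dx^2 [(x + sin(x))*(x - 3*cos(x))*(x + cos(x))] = -x^2*sin(x) + 2*x^2*cos(x) + 8*x*sin(x) + 4*x*sin(2*x) + 4*x*cos(x) + 6*x*cos(2*x) + 6*x + 11*sin(x)/4 + 6*sin(2*x) + 27*sin(3*x)/4 - 4*cos(x) - 4*cos(2*x)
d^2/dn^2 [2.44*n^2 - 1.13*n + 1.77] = 4.88000000000000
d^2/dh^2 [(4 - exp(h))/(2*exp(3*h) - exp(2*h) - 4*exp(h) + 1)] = (-16*exp(6*h) + 150*exp(5*h) - 121*exp(4*h) - 18*exp(3*h) - 30*exp(2*h) + 76*exp(h) + 15)*exp(h)/(8*exp(9*h) - 12*exp(8*h) - 42*exp(7*h) + 59*exp(6*h) + 72*exp(5*h) - 93*exp(4*h) - 34*exp(3*h) + 45*exp(2*h) - 12*exp(h) + 1)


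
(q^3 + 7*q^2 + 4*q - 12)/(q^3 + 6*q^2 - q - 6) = (q + 2)/(q + 1)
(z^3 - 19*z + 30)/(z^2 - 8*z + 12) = (z^2 + 2*z - 15)/(z - 6)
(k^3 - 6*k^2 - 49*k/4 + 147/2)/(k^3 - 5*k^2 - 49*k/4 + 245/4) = (k - 6)/(k - 5)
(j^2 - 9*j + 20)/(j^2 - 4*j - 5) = (j - 4)/(j + 1)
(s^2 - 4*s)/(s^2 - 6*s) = (s - 4)/(s - 6)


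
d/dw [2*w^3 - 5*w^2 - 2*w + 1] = 6*w^2 - 10*w - 2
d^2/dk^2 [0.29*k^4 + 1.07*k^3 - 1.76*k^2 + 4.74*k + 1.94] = 3.48*k^2 + 6.42*k - 3.52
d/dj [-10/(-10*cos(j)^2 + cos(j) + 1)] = 10*(20*cos(j) - 1)*sin(j)/(-10*cos(j)^2 + cos(j) + 1)^2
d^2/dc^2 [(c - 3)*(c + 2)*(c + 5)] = 6*c + 8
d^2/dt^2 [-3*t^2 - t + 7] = -6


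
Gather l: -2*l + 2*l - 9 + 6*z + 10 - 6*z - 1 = 0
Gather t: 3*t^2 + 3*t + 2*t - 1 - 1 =3*t^2 + 5*t - 2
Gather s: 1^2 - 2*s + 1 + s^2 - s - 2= s^2 - 3*s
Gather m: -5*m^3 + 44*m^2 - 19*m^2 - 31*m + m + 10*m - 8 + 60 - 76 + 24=-5*m^3 + 25*m^2 - 20*m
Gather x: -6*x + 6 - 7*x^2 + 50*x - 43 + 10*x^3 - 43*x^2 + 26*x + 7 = 10*x^3 - 50*x^2 + 70*x - 30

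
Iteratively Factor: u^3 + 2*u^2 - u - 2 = (u + 1)*(u^2 + u - 2) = (u + 1)*(u + 2)*(u - 1)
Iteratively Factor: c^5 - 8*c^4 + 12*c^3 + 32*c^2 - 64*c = (c - 4)*(c^4 - 4*c^3 - 4*c^2 + 16*c) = (c - 4)^2*(c^3 - 4*c) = (c - 4)^2*(c + 2)*(c^2 - 2*c) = (c - 4)^2*(c - 2)*(c + 2)*(c)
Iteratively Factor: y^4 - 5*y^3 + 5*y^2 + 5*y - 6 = (y - 1)*(y^3 - 4*y^2 + y + 6) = (y - 2)*(y - 1)*(y^2 - 2*y - 3) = (y - 3)*(y - 2)*(y - 1)*(y + 1)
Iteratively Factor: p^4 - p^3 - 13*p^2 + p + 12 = (p - 4)*(p^3 + 3*p^2 - p - 3) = (p - 4)*(p + 3)*(p^2 - 1) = (p - 4)*(p - 1)*(p + 3)*(p + 1)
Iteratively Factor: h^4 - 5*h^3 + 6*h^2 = (h)*(h^3 - 5*h^2 + 6*h) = h*(h - 3)*(h^2 - 2*h) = h*(h - 3)*(h - 2)*(h)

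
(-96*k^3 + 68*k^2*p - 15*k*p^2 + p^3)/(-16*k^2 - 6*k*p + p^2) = (12*k^2 - 7*k*p + p^2)/(2*k + p)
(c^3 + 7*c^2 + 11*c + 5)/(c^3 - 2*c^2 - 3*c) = (c^2 + 6*c + 5)/(c*(c - 3))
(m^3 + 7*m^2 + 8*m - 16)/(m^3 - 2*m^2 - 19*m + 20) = (m + 4)/(m - 5)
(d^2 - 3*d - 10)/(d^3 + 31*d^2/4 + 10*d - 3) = 4*(d - 5)/(4*d^2 + 23*d - 6)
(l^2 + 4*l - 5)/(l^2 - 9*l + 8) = (l + 5)/(l - 8)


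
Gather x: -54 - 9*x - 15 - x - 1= -10*x - 70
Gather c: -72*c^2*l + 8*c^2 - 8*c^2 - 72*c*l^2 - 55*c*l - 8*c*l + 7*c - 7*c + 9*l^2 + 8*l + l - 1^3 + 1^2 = -72*c^2*l + c*(-72*l^2 - 63*l) + 9*l^2 + 9*l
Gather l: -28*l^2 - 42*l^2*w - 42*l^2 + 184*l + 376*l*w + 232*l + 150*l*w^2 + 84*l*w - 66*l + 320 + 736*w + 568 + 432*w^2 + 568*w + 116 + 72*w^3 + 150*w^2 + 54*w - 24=l^2*(-42*w - 70) + l*(150*w^2 + 460*w + 350) + 72*w^3 + 582*w^2 + 1358*w + 980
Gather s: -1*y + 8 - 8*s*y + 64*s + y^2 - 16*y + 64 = s*(64 - 8*y) + y^2 - 17*y + 72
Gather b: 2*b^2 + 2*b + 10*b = 2*b^2 + 12*b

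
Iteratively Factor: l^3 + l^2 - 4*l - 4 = (l + 1)*(l^2 - 4) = (l + 1)*(l + 2)*(l - 2)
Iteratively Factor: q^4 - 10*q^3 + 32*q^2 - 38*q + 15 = (q - 5)*(q^3 - 5*q^2 + 7*q - 3) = (q - 5)*(q - 3)*(q^2 - 2*q + 1) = (q - 5)*(q - 3)*(q - 1)*(q - 1)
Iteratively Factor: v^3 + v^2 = (v)*(v^2 + v) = v^2*(v + 1)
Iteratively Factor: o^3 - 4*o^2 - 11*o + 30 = (o - 2)*(o^2 - 2*o - 15) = (o - 5)*(o - 2)*(o + 3)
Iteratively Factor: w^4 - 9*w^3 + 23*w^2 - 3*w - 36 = (w - 3)*(w^3 - 6*w^2 + 5*w + 12) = (w - 4)*(w - 3)*(w^2 - 2*w - 3) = (w - 4)*(w - 3)*(w + 1)*(w - 3)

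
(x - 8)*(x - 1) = x^2 - 9*x + 8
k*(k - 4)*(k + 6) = k^3 + 2*k^2 - 24*k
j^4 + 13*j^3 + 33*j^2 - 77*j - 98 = (j - 2)*(j + 1)*(j + 7)^2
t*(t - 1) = t^2 - t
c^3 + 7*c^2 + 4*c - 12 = (c - 1)*(c + 2)*(c + 6)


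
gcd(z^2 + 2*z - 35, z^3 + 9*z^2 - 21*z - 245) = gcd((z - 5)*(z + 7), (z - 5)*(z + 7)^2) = z^2 + 2*z - 35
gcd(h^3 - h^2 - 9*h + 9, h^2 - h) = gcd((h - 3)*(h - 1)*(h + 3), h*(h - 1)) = h - 1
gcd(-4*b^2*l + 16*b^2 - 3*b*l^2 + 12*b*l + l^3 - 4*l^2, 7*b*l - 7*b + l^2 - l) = 1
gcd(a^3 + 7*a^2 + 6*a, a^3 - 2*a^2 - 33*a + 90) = a + 6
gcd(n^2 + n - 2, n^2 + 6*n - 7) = n - 1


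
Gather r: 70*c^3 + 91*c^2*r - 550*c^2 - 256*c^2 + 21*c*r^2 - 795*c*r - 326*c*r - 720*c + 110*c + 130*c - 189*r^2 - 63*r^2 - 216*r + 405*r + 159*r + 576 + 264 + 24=70*c^3 - 806*c^2 - 480*c + r^2*(21*c - 252) + r*(91*c^2 - 1121*c + 348) + 864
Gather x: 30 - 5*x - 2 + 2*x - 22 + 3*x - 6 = 0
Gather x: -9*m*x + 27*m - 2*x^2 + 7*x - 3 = 27*m - 2*x^2 + x*(7 - 9*m) - 3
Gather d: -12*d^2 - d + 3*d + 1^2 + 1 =-12*d^2 + 2*d + 2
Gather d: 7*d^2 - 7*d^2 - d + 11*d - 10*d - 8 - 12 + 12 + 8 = 0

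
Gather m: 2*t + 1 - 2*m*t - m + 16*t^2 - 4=m*(-2*t - 1) + 16*t^2 + 2*t - 3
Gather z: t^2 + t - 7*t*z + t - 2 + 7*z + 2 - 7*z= t^2 - 7*t*z + 2*t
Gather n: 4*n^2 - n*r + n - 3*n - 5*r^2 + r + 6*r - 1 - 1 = 4*n^2 + n*(-r - 2) - 5*r^2 + 7*r - 2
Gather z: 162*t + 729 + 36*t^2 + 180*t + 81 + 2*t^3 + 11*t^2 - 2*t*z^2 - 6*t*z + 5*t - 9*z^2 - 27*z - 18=2*t^3 + 47*t^2 + 347*t + z^2*(-2*t - 9) + z*(-6*t - 27) + 792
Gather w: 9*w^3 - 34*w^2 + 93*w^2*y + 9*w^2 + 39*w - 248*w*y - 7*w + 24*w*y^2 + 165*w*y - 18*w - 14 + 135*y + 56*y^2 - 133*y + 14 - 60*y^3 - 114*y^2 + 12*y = 9*w^3 + w^2*(93*y - 25) + w*(24*y^2 - 83*y + 14) - 60*y^3 - 58*y^2 + 14*y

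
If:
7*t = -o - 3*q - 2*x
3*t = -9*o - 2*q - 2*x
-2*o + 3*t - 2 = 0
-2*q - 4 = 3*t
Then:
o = -1/19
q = -56/19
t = 12/19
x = 85/38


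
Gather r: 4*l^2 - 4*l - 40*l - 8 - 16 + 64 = 4*l^2 - 44*l + 40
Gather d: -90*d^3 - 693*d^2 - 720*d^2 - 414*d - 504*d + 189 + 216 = -90*d^3 - 1413*d^2 - 918*d + 405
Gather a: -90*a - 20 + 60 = 40 - 90*a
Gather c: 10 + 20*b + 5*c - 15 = 20*b + 5*c - 5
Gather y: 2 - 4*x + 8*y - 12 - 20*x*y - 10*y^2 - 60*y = -4*x - 10*y^2 + y*(-20*x - 52) - 10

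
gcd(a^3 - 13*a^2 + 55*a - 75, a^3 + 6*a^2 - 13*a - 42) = a - 3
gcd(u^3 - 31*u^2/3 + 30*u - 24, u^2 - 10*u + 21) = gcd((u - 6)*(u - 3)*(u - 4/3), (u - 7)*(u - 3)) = u - 3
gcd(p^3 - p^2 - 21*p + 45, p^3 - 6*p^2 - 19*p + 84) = p - 3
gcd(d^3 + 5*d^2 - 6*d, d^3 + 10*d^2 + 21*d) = d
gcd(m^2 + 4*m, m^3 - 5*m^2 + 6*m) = m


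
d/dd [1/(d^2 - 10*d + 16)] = 2*(5 - d)/(d^2 - 10*d + 16)^2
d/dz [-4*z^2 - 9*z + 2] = -8*z - 9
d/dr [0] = 0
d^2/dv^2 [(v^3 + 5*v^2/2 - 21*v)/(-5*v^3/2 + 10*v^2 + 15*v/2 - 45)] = 2*(-13*v^4 + 30*v^3 - 36*v^2 + 840*v + 72)/(5*(v^7 - 6*v^6 - 6*v^5 + 80*v^4 - 15*v^3 - 378*v^2 + 108*v + 648))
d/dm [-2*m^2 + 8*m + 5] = 8 - 4*m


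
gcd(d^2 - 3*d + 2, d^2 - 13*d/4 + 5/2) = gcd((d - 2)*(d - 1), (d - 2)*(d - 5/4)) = d - 2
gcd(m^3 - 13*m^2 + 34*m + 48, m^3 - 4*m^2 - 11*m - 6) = m^2 - 5*m - 6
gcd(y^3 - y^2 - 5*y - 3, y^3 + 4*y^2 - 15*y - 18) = y^2 - 2*y - 3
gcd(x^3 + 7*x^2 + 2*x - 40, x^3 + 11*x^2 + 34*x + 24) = x + 4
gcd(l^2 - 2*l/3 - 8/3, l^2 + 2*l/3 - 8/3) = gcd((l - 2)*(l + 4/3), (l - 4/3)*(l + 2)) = 1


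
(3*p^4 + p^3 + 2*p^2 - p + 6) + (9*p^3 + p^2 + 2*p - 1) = 3*p^4 + 10*p^3 + 3*p^2 + p + 5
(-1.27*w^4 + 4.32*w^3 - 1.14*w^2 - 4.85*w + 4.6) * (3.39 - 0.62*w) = 0.7874*w^5 - 6.9837*w^4 + 15.3516*w^3 - 0.8576*w^2 - 19.2935*w + 15.594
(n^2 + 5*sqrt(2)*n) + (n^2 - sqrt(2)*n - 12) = 2*n^2 + 4*sqrt(2)*n - 12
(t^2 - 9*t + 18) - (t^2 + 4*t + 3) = 15 - 13*t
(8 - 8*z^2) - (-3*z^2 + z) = -5*z^2 - z + 8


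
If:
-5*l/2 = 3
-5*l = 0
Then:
No Solution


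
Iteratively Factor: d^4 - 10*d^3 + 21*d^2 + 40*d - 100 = (d + 2)*(d^3 - 12*d^2 + 45*d - 50) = (d - 2)*(d + 2)*(d^2 - 10*d + 25) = (d - 5)*(d - 2)*(d + 2)*(d - 5)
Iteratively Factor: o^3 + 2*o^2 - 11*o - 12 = (o + 4)*(o^2 - 2*o - 3) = (o + 1)*(o + 4)*(o - 3)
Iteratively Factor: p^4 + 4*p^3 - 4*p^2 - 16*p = (p - 2)*(p^3 + 6*p^2 + 8*p) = (p - 2)*(p + 4)*(p^2 + 2*p) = p*(p - 2)*(p + 4)*(p + 2)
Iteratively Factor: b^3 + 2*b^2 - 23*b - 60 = (b + 4)*(b^2 - 2*b - 15) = (b - 5)*(b + 4)*(b + 3)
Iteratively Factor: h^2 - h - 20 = (h + 4)*(h - 5)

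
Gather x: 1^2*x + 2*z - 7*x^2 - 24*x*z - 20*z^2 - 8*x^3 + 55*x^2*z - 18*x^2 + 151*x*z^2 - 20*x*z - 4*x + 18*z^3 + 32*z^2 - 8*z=-8*x^3 + x^2*(55*z - 25) + x*(151*z^2 - 44*z - 3) + 18*z^3 + 12*z^2 - 6*z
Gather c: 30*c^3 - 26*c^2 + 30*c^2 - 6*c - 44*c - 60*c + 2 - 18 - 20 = 30*c^3 + 4*c^2 - 110*c - 36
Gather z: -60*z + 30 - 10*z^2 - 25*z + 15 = -10*z^2 - 85*z + 45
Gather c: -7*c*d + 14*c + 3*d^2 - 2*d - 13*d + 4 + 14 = c*(14 - 7*d) + 3*d^2 - 15*d + 18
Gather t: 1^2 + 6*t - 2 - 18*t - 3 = -12*t - 4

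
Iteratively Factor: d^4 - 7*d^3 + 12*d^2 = (d)*(d^3 - 7*d^2 + 12*d) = d*(d - 3)*(d^2 - 4*d) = d^2*(d - 3)*(d - 4)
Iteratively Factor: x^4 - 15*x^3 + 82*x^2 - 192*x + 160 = (x - 2)*(x^3 - 13*x^2 + 56*x - 80) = (x - 5)*(x - 2)*(x^2 - 8*x + 16) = (x - 5)*(x - 4)*(x - 2)*(x - 4)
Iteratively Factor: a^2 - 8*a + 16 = (a - 4)*(a - 4)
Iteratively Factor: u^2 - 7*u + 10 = (u - 5)*(u - 2)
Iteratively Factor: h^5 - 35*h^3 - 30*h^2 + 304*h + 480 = (h - 5)*(h^4 + 5*h^3 - 10*h^2 - 80*h - 96) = (h - 5)*(h + 2)*(h^3 + 3*h^2 - 16*h - 48) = (h - 5)*(h + 2)*(h + 3)*(h^2 - 16) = (h - 5)*(h - 4)*(h + 2)*(h + 3)*(h + 4)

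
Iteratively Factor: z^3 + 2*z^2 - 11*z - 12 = (z + 4)*(z^2 - 2*z - 3) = (z - 3)*(z + 4)*(z + 1)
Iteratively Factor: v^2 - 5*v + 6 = (v - 3)*(v - 2)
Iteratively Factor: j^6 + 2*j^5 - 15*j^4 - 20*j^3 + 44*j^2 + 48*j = (j - 2)*(j^5 + 4*j^4 - 7*j^3 - 34*j^2 - 24*j) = (j - 2)*(j + 4)*(j^4 - 7*j^2 - 6*j) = (j - 2)*(j + 1)*(j + 4)*(j^3 - j^2 - 6*j) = j*(j - 2)*(j + 1)*(j + 4)*(j^2 - j - 6) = j*(j - 3)*(j - 2)*(j + 1)*(j + 4)*(j + 2)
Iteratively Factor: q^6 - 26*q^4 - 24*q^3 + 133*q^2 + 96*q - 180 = (q + 2)*(q^5 - 2*q^4 - 22*q^3 + 20*q^2 + 93*q - 90) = (q + 2)*(q + 3)*(q^4 - 5*q^3 - 7*q^2 + 41*q - 30) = (q - 2)*(q + 2)*(q + 3)*(q^3 - 3*q^2 - 13*q + 15) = (q - 2)*(q - 1)*(q + 2)*(q + 3)*(q^2 - 2*q - 15) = (q - 2)*(q - 1)*(q + 2)*(q + 3)^2*(q - 5)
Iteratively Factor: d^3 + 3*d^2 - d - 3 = (d - 1)*(d^2 + 4*d + 3) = (d - 1)*(d + 3)*(d + 1)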